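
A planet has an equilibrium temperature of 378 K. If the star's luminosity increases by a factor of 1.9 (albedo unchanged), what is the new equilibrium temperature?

T_eq ≈ 444 K

T_eq ∝ L^(1/4) · d^(−1/2).
T′ = 378 × 1.9^(1/4) = 444 K.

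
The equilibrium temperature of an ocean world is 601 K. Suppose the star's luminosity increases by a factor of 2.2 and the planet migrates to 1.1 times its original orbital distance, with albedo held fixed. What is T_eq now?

T_eq ≈ 698 K

T_eq ∝ L^(1/4) · d^(−1/2).
T′ = 601 × 2.2^(1/4) / 1.1^(1/2) = 698 K.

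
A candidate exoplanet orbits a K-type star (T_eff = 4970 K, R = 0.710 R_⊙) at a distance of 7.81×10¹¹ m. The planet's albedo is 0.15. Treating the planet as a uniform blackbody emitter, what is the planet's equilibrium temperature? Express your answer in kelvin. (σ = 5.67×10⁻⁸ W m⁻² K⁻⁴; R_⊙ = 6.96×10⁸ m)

R_⋆ = 0.710 × 6.96×10⁸ = 4.94×10⁸ m.
L = 4πR_⋆²σT_⋆⁴ = 4π(4.94×10⁸)² × 5.67×10⁻⁸ × (4970)⁴ = 1.06×10²⁶ W.
S = L/(4πd²) = 13.8 W m⁻².
Energy balance: absorbed = emitted ⇒ πR²·S(1−A) = 4πR²·σT_eq⁴, so T_eq⁴ = S(1−A)/(4σ).
T_eq = [13.8 × 0.85 / (4 × 5.67×10⁻⁸)]^(1/4) = (5.19×10⁷)^(1/4) = 84.9 K.

T_eq ≈ 84.9 K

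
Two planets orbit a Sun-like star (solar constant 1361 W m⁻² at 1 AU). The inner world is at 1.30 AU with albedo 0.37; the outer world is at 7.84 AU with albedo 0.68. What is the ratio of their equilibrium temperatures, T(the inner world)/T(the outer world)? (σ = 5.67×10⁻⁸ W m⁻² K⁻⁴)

T₁/T₂ ≈ 2.909

T_eq = [S₀(1−A)/(4σd²)]^(1/4), so T ∝ (1−A)^(1/4) / √d.
T₁ = [1361×0.63/(4×5.67×10⁻⁸×1.30²)]^(1/4) = 217.48 K.
T₂ = [1361×0.32/(4×5.67×10⁻⁸×7.84²)]^(1/4) = 74.76 K.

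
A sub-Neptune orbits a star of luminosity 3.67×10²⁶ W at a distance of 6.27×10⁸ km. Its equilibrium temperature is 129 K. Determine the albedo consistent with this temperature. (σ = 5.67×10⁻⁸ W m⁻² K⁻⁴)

d = 6.27×10⁸ km = 6.27×10¹¹ m.
Flux: S = L/(4πd²) = 3.67×10²⁶/(4π×(6.27×10¹¹)²) = 74.3 W m⁻².
From T_eq⁴ = S(1−A)/(4σ): 1−A = 4σT_eq⁴/S.
1−A = 4 × 5.67×10⁻⁸ × (129)⁴ / 74.3 = 0.845.

A ≈ 0.15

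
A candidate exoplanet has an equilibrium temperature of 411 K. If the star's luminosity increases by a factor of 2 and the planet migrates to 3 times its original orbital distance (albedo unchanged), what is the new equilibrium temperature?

T_eq ≈ 282 K

T_eq ∝ L^(1/4) · d^(−1/2).
T′ = 411 × 2^(1/4) / 3^(1/2) = 282 K.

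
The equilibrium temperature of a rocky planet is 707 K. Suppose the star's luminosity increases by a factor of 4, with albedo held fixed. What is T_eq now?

T_eq ∝ L^(1/4) · d^(−1/2).
T′ = 707 × 4^(1/4) = 1000 K.

T_eq ≈ 1000 K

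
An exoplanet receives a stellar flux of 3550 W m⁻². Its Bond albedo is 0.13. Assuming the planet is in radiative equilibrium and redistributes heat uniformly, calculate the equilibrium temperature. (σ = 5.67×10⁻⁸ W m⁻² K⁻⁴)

T_eq ≈ 342 K

Energy balance: absorbed = emitted ⇒ πR²·S(1−A) = 4πR²·σT_eq⁴, so T_eq⁴ = S(1−A)/(4σ).
T_eq = [3550 × 0.87 / (4 × 5.67×10⁻⁸)]^(1/4) = (1.36×10¹⁰)^(1/4) = 342 K.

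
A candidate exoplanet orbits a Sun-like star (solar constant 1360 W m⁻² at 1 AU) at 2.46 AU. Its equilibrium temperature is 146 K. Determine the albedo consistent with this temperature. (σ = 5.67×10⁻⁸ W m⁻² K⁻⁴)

Flux at 2.46 AU: S = 1360/2.46² = 225 W m⁻².
From T_eq⁴ = S(1−A)/(4σ): 1−A = 4σT_eq⁴/S.
1−A = 4 × 5.67×10⁻⁸ × (146)⁴ / 225 = 0.459.

A ≈ 0.54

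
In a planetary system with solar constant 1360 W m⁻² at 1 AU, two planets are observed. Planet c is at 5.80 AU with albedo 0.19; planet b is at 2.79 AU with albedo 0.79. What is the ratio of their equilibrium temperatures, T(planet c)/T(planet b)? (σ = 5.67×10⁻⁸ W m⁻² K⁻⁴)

T_eq = [S₀(1−A)/(4σd²)]^(1/4), so T ∝ (1−A)^(1/4) / √d.
T₁ = [1360×0.81/(4×5.67×10⁻⁸×5.80²)]^(1/4) = 109.62 K.
T₂ = [1360×0.21/(4×5.67×10⁻⁸×2.79²)]^(1/4) = 112.78 K.

T₁/T₂ ≈ 0.972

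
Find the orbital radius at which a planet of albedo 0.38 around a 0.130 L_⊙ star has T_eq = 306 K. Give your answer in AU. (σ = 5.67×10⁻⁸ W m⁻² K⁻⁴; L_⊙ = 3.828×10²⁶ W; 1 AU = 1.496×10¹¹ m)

d ≈ 0.235 AU

L = 0.130 × 3.828×10²⁶ = 4.98×10²⁵ W.
From T_eq⁴ = L(1−A)/(16πσd²): d = √[L(1−A)/(16πσT_eq⁴)].
d = √[4.98×10²⁵ × 0.62 / (16π × 5.67×10⁻⁸ × (306)⁴)] = 3.51×10¹⁰ m = 0.235 AU.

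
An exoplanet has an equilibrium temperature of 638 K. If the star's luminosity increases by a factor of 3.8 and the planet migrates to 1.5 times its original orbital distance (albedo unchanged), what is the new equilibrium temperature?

T_eq ≈ 727 K

T_eq ∝ L^(1/4) · d^(−1/2).
T′ = 638 × 3.8^(1/4) / 1.5^(1/2) = 727 K.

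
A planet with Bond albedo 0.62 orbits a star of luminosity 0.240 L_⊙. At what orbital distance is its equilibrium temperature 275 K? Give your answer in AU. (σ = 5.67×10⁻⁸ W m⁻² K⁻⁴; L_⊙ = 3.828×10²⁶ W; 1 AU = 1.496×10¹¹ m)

d ≈ 0.309 AU

L = 0.240 × 3.828×10²⁶ = 9.19×10²⁵ W.
From T_eq⁴ = L(1−A)/(16πσd²): d = √[L(1−A)/(16πσT_eq⁴)].
d = √[9.19×10²⁵ × 0.38 / (16π × 5.67×10⁻⁸ × (275)⁴)] = 4.63×10¹⁰ m = 0.309 AU.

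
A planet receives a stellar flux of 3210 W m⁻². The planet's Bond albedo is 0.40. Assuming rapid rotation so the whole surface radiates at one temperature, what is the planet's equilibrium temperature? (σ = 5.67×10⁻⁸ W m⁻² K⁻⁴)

Energy balance: absorbed = emitted ⇒ πR²·S(1−A) = 4πR²·σT_eq⁴, so T_eq⁴ = S(1−A)/(4σ).
T_eq = [3210 × 0.60 / (4 × 5.67×10⁻⁸)]^(1/4) = (8.49×10⁹)^(1/4) = 304 K.

T_eq ≈ 304 K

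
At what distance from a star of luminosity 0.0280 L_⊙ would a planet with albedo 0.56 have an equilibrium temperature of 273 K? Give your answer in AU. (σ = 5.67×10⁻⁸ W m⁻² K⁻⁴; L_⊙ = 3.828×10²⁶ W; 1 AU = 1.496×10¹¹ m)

d ≈ 0.115 AU

L = 0.0280 × 3.828×10²⁶ = 1.07×10²⁵ W.
From T_eq⁴ = L(1−A)/(16πσd²): d = √[L(1−A)/(16πσT_eq⁴)].
d = √[1.07×10²⁵ × 0.44 / (16π × 5.67×10⁻⁸ × (273)⁴)] = 1.73×10¹⁰ m = 0.115 AU.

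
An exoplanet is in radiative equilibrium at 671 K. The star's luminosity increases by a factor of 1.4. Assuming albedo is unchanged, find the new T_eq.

T_eq ∝ L^(1/4) · d^(−1/2).
T′ = 671 × 1.4^(1/4) = 730 K.

T_eq ≈ 730 K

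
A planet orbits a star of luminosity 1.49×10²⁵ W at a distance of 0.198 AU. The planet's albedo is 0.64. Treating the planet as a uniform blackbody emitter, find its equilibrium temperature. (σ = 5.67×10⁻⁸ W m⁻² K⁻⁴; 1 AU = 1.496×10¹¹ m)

d = 0.198 AU = 2.96×10¹⁰ m.
Flux: S = L/(4πd²) = 1.49×10²⁵/(4π×(2.96×10¹⁰)²) = 1350 W m⁻².
Energy balance: absorbed = emitted ⇒ πR²·S(1−A) = 4πR²·σT_eq⁴, so T_eq⁴ = S(1−A)/(4σ).
T_eq = [1350 × 0.36 / (4 × 5.67×10⁻⁸)]^(1/4) = (2.15×10⁹)^(1/4) = 215 K.

T_eq ≈ 215 K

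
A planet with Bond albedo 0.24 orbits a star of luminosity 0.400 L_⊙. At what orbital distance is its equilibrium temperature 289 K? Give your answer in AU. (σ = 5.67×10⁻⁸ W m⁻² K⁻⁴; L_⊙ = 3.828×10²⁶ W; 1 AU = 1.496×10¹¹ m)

d ≈ 0.511 AU

L = 0.400 × 3.828×10²⁶ = 1.53×10²⁶ W.
From T_eq⁴ = L(1−A)/(16πσd²): d = √[L(1−A)/(16πσT_eq⁴)].
d = √[1.53×10²⁶ × 0.76 / (16π × 5.67×10⁻⁸ × (289)⁴)] = 7.65×10¹⁰ m = 0.511 AU.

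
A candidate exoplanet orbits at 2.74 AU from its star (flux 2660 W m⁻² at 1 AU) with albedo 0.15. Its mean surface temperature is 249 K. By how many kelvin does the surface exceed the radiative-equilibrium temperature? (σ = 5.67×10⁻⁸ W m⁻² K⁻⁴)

S = 2660/2.74² = 354.3 W m⁻².
T_eq = [S(1−A)/(4σ)]^(1/4) = [354.3×0.85/(4×5.67×10⁻⁸)]^(1/4) = 190.9 K.
ΔT = T_surf − T_eq = 249 − 190.9.

ΔT ≈ 58.1 K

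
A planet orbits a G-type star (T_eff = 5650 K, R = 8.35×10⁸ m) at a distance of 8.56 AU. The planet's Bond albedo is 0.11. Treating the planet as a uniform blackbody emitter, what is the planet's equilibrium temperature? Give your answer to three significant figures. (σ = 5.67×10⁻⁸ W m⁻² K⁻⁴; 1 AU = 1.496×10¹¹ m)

T_eq ≈ 99.1 K

d = 8.56 AU = 1.28×10¹² m.
L = 4πR_⋆²σT_⋆⁴ = 4π(8.35×10⁸)² × 5.67×10⁻⁸ × (5650)⁴ = 5.06×10²⁶ W.
S = L/(4πd²) = 24.6 W m⁻².
Energy balance: absorbed = emitted ⇒ πR²·S(1−A) = 4πR²·σT_eq⁴, so T_eq⁴ = S(1−A)/(4σ).
T_eq = [24.6 × 0.89 / (4 × 5.67×10⁻⁸)]^(1/4) = (9.64×10⁷)^(1/4) = 99.1 K.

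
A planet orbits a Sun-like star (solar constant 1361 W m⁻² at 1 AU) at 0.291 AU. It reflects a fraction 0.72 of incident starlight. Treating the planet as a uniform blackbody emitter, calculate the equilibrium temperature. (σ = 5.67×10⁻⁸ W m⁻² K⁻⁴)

Flux at 0.291 AU: S = 1361/0.291² = 1.61×10⁴ W m⁻².
Energy balance: absorbed = emitted ⇒ πR²·S(1−A) = 4πR²·σT_eq⁴, so T_eq⁴ = S(1−A)/(4σ).
T_eq = [1.61×10⁴ × 0.28 / (4 × 5.67×10⁻⁸)]^(1/4) = (1.98×10¹⁰)^(1/4) = 375 K.

T_eq ≈ 375 K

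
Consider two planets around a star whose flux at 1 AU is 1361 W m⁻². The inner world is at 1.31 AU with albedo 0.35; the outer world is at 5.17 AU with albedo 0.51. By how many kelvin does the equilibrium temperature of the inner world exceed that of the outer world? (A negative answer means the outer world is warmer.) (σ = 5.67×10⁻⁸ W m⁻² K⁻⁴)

ΔT ≈ 115.9 K

T_eq = [S₀(1−A)/(4σd²)]^(1/4), so T ∝ (1−A)^(1/4) / √d.
T₁ = [1361×0.65/(4×5.67×10⁻⁸×1.31²)]^(1/4) = 218.35 K.
T₂ = [1361×0.49/(4×5.67×10⁻⁸×5.17²)]^(1/4) = 102.41 K.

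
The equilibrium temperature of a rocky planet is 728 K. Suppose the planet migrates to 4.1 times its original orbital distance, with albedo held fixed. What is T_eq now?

T_eq ≈ 360 K

T_eq ∝ L^(1/4) · d^(−1/2).
T′ = 728 / 4.1^(1/2) = 360 K.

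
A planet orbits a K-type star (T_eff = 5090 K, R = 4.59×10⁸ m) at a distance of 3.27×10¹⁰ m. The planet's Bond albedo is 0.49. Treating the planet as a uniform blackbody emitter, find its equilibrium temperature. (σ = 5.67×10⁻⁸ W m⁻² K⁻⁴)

L = 4πR_⋆²σT_⋆⁴ = 4π(4.59×10⁸)² × 5.67×10⁻⁸ × (5090)⁴ = 1.01×10²⁶ W.
S = L/(4πd²) = 7500 W m⁻².
Energy balance: absorbed = emitted ⇒ πR²·S(1−A) = 4πR²·σT_eq⁴, so T_eq⁴ = S(1−A)/(4σ).
T_eq = [7500 × 0.51 / (4 × 5.67×10⁻⁸)]^(1/4) = (1.69×10¹⁰)^(1/4) = 360 K.

T_eq ≈ 360 K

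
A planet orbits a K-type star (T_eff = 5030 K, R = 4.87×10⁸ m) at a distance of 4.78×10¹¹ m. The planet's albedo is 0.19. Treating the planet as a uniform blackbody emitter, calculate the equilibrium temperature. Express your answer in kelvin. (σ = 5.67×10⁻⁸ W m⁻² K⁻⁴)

T_eq ≈ 108 K

L = 4πR_⋆²σT_⋆⁴ = 4π(4.87×10⁸)² × 5.67×10⁻⁸ × (5030)⁴ = 1.08×10²⁶ W.
S = L/(4πd²) = 37.7 W m⁻².
Energy balance: absorbed = emitted ⇒ πR²·S(1−A) = 4πR²·σT_eq⁴, so T_eq⁴ = S(1−A)/(4σ).
T_eq = [37.7 × 0.81 / (4 × 5.67×10⁻⁸)]^(1/4) = (1.35×10⁸)^(1/4) = 108 K.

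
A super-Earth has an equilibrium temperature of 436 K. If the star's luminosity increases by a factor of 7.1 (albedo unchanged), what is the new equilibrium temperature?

T_eq ∝ L^(1/4) · d^(−1/2).
T′ = 436 × 7.1^(1/4) = 712 K.

T_eq ≈ 712 K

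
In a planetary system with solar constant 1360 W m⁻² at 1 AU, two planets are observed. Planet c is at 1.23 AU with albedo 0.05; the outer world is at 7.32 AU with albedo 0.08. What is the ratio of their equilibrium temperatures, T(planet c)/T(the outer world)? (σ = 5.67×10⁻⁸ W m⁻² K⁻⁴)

T₁/T₂ ≈ 2.459

T_eq = [S₀(1−A)/(4σd²)]^(1/4), so T ∝ (1−A)^(1/4) / √d.
T₁ = [1360×0.95/(4×5.67×10⁻⁸×1.23²)]^(1/4) = 247.72 K.
T₂ = [1360×0.92/(4×5.67×10⁻⁸×7.32²)]^(1/4) = 100.73 K.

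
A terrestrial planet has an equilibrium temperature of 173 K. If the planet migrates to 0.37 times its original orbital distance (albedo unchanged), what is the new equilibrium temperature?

T_eq ∝ L^(1/4) · d^(−1/2).
T′ = 173 / 0.37^(1/2) = 284 K.

T_eq ≈ 284 K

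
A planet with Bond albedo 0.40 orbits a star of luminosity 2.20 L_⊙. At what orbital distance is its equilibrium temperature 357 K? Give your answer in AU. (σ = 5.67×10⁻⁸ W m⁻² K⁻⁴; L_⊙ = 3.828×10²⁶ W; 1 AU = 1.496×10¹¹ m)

L = 2.20 × 3.828×10²⁶ = 8.42×10²⁶ W.
From T_eq⁴ = L(1−A)/(16πσd²): d = √[L(1−A)/(16πσT_eq⁴)].
d = √[8.42×10²⁶ × 0.60 / (16π × 5.67×10⁻⁸ × (357)⁴)] = 1.04×10¹¹ m = 0.698 AU.

d ≈ 0.698 AU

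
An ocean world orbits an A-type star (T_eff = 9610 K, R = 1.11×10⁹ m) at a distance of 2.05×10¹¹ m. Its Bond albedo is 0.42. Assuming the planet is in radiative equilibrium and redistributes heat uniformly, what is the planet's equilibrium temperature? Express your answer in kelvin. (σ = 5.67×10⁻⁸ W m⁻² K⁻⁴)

L = 4πR_⋆²σT_⋆⁴ = 4π(1.11×10⁹)² × 5.67×10⁻⁸ × (9610)⁴ = 7.49×10²⁷ W.
S = L/(4πd²) = 1.42×10⁴ W m⁻².
Energy balance: absorbed = emitted ⇒ πR²·S(1−A) = 4πR²·σT_eq⁴, so T_eq⁴ = S(1−A)/(4σ).
T_eq = [1.42×10⁴ × 0.58 / (4 × 5.67×10⁻⁸)]^(1/4) = (3.63×10¹⁰)^(1/4) = 436 K.

T_eq ≈ 436 K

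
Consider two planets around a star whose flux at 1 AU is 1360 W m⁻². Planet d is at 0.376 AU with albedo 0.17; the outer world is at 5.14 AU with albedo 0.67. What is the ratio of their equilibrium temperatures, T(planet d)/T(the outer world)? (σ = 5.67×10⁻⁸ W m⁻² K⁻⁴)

T₁/T₂ ≈ 4.656

T_eq = [S₀(1−A)/(4σd²)]^(1/4), so T ∝ (1−A)^(1/4) / √d.
T₁ = [1360×0.83/(4×5.67×10⁻⁸×0.376²)]^(1/4) = 433.16 K.
T₂ = [1360×0.33/(4×5.67×10⁻⁸×5.14²)]^(1/4) = 93.03 K.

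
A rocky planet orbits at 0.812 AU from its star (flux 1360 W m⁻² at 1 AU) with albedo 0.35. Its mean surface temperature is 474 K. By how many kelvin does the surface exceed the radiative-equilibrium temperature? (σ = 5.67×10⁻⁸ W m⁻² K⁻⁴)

ΔT ≈ 196.7 K

S = 1360/0.812² = 2063 W m⁻².
T_eq = [S(1−A)/(4σ)]^(1/4) = [2063×0.65/(4×5.67×10⁻⁸)]^(1/4) = 277.3 K.
ΔT = T_surf − T_eq = 474 − 277.3.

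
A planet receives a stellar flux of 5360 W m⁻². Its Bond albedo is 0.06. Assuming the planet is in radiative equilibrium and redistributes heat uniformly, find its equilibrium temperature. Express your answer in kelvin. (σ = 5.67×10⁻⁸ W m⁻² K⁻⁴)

Energy balance: absorbed = emitted ⇒ πR²·S(1−A) = 4πR²·σT_eq⁴, so T_eq⁴ = S(1−A)/(4σ).
T_eq = [5360 × 0.94 / (4 × 5.67×10⁻⁸)]^(1/4) = (2.22×10¹⁰)^(1/4) = 386 K.

T_eq ≈ 386 K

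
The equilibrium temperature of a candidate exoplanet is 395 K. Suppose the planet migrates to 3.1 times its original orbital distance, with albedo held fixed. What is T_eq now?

T_eq ≈ 224 K

T_eq ∝ L^(1/4) · d^(−1/2).
T′ = 395 / 3.1^(1/2) = 224 K.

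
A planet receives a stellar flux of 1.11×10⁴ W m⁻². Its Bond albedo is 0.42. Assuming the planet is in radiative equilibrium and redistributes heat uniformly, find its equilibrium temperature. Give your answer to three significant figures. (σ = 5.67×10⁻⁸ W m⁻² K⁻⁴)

T_eq ≈ 410 K

Energy balance: absorbed = emitted ⇒ πR²·S(1−A) = 4πR²·σT_eq⁴, so T_eq⁴ = S(1−A)/(4σ).
T_eq = [1.11×10⁴ × 0.58 / (4 × 5.67×10⁻⁸)]^(1/4) = (2.84×10¹⁰)^(1/4) = 410 K.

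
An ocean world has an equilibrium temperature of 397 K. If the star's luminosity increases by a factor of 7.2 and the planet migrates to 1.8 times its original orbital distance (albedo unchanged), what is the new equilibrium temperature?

T_eq ≈ 485 K

T_eq ∝ L^(1/4) · d^(−1/2).
T′ = 397 × 7.2^(1/4) / 1.8^(1/2) = 485 K.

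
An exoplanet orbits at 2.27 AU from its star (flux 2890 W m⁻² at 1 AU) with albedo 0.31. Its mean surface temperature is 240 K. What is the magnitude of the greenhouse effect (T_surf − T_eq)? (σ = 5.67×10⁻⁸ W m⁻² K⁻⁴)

S = 2890/2.27² = 560.8 W m⁻².
T_eq = [S(1−A)/(4σ)]^(1/4) = [560.8×0.69/(4×5.67×10⁻⁸)]^(1/4) = 203.2 K.
ΔT = T_surf − T_eq = 240 − 203.2.

ΔT ≈ 36.8 K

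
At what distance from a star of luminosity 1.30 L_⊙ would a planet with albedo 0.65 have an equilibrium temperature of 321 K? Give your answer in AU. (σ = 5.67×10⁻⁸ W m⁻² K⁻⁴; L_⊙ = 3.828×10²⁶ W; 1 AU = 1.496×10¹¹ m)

d ≈ 0.507 AU

L = 1.30 × 3.828×10²⁶ = 4.98×10²⁶ W.
From T_eq⁴ = L(1−A)/(16πσd²): d = √[L(1−A)/(16πσT_eq⁴)].
d = √[4.98×10²⁶ × 0.35 / (16π × 5.67×10⁻⁸ × (321)⁴)] = 7.59×10¹⁰ m = 0.507 AU.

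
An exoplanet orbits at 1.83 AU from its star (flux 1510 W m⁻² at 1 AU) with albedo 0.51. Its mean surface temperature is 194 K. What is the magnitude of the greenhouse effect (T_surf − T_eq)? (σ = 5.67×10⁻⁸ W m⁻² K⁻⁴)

S = 1510/1.83² = 450.9 W m⁻².
T_eq = [S(1−A)/(4σ)]^(1/4) = [450.9×0.49/(4×5.67×10⁻⁸)]^(1/4) = 176.7 K.
ΔT = T_surf − T_eq = 194 − 176.7.

ΔT ≈ 17.3 K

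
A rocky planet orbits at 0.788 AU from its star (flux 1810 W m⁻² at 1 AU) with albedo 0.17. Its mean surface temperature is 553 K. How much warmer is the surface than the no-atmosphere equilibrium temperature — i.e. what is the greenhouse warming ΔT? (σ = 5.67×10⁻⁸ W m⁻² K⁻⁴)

S = 1810/0.788² = 2915 W m⁻².
T_eq = [S(1−A)/(4σ)]^(1/4) = [2915×0.83/(4×5.67×10⁻⁸)]^(1/4) = 321.4 K.
ΔT = T_surf − T_eq = 553 − 321.4.

ΔT ≈ 231.6 K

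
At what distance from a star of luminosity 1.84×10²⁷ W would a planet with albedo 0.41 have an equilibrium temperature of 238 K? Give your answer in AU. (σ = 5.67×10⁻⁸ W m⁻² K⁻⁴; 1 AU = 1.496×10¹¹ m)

d ≈ 2.30 AU

From T_eq⁴ = L(1−A)/(16πσd²): d = √[L(1−A)/(16πσT_eq⁴)].
d = √[1.84×10²⁷ × 0.59 / (16π × 5.67×10⁻⁸ × (238)⁴)] = 3.45×10¹¹ m = 2.30 AU.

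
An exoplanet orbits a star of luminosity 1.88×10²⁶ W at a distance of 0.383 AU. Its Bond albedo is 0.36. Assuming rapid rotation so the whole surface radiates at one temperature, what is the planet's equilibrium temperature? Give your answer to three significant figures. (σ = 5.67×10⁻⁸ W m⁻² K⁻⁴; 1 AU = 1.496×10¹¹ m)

d = 0.383 AU = 5.73×10¹⁰ m.
Flux: S = L/(4πd²) = 1.88×10²⁶/(4π×(5.73×10¹⁰)²) = 4560 W m⁻².
Energy balance: absorbed = emitted ⇒ πR²·S(1−A) = 4πR²·σT_eq⁴, so T_eq⁴ = S(1−A)/(4σ).
T_eq = [4560 × 0.64 / (4 × 5.67×10⁻⁸)]^(1/4) = (1.29×10¹⁰)^(1/4) = 337 K.

T_eq ≈ 337 K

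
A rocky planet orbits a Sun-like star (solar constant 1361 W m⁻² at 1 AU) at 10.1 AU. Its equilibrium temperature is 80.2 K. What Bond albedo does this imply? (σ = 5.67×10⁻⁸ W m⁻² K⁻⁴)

Flux at 10.1 AU: S = 1361/10.1² = 13.3 W m⁻².
From T_eq⁴ = S(1−A)/(4σ): 1−A = 4σT_eq⁴/S.
1−A = 4 × 5.67×10⁻⁸ × (80.2)⁴ / 13.3 = 0.703.

A ≈ 0.30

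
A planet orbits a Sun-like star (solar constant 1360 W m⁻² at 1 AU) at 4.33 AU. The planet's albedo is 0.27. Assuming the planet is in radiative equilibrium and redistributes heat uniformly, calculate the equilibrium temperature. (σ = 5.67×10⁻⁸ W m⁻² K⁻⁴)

T_eq ≈ 124 K

Flux at 4.33 AU: S = 1360/4.33² = 72.5 W m⁻².
Energy balance: absorbed = emitted ⇒ πR²·S(1−A) = 4πR²·σT_eq⁴, so T_eq⁴ = S(1−A)/(4σ).
T_eq = [72.5 × 0.73 / (4 × 5.67×10⁻⁸)]^(1/4) = (2.33×10⁸)^(1/4) = 124 K.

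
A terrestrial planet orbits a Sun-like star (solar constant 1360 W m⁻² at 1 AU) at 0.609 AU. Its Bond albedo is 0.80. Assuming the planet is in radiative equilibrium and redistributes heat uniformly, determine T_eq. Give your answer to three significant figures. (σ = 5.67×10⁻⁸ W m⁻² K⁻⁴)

Flux at 0.609 AU: S = 1360/0.609² = 3670 W m⁻².
Energy balance: absorbed = emitted ⇒ πR²·S(1−A) = 4πR²·σT_eq⁴, so T_eq⁴ = S(1−A)/(4σ).
T_eq = [3670 × 0.20 / (4 × 5.67×10⁻⁸)]^(1/4) = (3.23×10⁹)^(1/4) = 238 K.

T_eq ≈ 238 K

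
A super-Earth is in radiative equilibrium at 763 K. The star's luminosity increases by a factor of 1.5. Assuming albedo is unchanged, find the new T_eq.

T_eq ∝ L^(1/4) · d^(−1/2).
T′ = 763 × 1.5^(1/4) = 844 K.

T_eq ≈ 844 K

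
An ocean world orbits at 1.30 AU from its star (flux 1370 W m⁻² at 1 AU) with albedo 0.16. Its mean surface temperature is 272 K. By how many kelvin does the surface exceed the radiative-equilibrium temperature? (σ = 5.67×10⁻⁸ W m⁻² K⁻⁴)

ΔT ≈ 37.9 K

S = 1370/1.30² = 810.7 W m⁻².
T_eq = [S(1−A)/(4σ)]^(1/4) = [810.7×0.84/(4×5.67×10⁻⁸)]^(1/4) = 234.1 K.
ΔT = T_surf − T_eq = 272 − 234.1.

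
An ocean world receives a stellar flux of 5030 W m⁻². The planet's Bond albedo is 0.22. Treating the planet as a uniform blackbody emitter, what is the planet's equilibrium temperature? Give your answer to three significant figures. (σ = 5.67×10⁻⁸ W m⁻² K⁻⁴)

Energy balance: absorbed = emitted ⇒ πR²·S(1−A) = 4πR²·σT_eq⁴, so T_eq⁴ = S(1−A)/(4σ).
T_eq = [5030 × 0.78 / (4 × 5.67×10⁻⁸)]^(1/4) = (1.73×10¹⁰)^(1/4) = 363 K.

T_eq ≈ 363 K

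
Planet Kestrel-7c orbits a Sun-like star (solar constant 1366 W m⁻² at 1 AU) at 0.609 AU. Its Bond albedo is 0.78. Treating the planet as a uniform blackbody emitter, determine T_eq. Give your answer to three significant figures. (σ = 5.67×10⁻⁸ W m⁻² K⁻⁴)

Flux at 0.609 AU: S = 1366/0.609² = 3680 W m⁻².
Energy balance: absorbed = emitted ⇒ πR²·S(1−A) = 4πR²·σT_eq⁴, so T_eq⁴ = S(1−A)/(4σ).
T_eq = [3680 × 0.22 / (4 × 5.67×10⁻⁸)]^(1/4) = (3.57×10⁹)^(1/4) = 244 K.

T_eq ≈ 244 K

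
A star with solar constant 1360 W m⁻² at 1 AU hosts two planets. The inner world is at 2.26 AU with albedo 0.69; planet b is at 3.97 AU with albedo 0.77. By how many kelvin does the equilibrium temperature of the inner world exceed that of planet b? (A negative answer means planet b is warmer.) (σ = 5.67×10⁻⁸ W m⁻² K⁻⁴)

ΔT ≈ 41.4 K

T_eq = [S₀(1−A)/(4σd²)]^(1/4), so T ∝ (1−A)^(1/4) / √d.
T₁ = [1360×0.31/(4×5.67×10⁻⁸×2.26²)]^(1/4) = 138.12 K.
T₂ = [1360×0.23/(4×5.67×10⁻⁸×3.97²)]^(1/4) = 96.72 K.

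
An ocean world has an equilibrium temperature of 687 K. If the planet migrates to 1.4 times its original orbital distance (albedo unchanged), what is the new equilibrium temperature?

T_eq ∝ L^(1/4) · d^(−1/2).
T′ = 687 / 1.4^(1/2) = 581 K.

T_eq ≈ 581 K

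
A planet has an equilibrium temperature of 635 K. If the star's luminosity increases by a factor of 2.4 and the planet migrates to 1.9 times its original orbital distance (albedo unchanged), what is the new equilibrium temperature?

T_eq ≈ 573 K

T_eq ∝ L^(1/4) · d^(−1/2).
T′ = 635 × 2.4^(1/4) / 1.9^(1/2) = 573 K.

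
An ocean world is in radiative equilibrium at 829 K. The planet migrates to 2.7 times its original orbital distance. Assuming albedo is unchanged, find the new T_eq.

T_eq ∝ L^(1/4) · d^(−1/2).
T′ = 829 / 2.7^(1/2) = 505 K.

T_eq ≈ 505 K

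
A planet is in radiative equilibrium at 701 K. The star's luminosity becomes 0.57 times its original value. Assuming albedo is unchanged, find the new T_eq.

T_eq ∝ L^(1/4) · d^(−1/2).
T′ = 701 × 0.57^(1/4) = 609 K.

T_eq ≈ 609 K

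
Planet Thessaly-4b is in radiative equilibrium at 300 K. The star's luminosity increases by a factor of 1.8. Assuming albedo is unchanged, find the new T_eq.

T_eq ∝ L^(1/4) · d^(−1/2).
T′ = 300 × 1.8^(1/4) = 347 K.

T_eq ≈ 347 K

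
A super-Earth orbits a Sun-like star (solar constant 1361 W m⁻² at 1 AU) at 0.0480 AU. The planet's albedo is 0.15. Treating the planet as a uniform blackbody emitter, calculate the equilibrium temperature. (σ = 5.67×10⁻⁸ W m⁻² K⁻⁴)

T_eq ≈ 1220 K

Flux at 0.0480 AU: S = 1361/0.0480² = 5.91×10⁵ W m⁻².
Energy balance: absorbed = emitted ⇒ πR²·S(1−A) = 4πR²·σT_eq⁴, so T_eq⁴ = S(1−A)/(4σ).
T_eq = [5.91×10⁵ × 0.85 / (4 × 5.67×10⁻⁸)]^(1/4) = (2.21×10¹²)^(1/4) = 1220 K.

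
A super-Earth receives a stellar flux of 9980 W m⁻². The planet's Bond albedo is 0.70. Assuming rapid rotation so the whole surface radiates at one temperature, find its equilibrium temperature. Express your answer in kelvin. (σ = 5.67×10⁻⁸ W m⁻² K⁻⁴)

T_eq ≈ 339 K

Energy balance: absorbed = emitted ⇒ πR²·S(1−A) = 4πR²·σT_eq⁴, so T_eq⁴ = S(1−A)/(4σ).
T_eq = [9980 × 0.30 / (4 × 5.67×10⁻⁸)]^(1/4) = (1.32×10¹⁰)^(1/4) = 339 K.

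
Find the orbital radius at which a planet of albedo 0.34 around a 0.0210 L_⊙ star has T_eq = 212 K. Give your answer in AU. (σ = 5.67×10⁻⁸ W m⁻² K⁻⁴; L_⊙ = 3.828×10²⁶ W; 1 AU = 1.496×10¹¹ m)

d ≈ 0.203 AU

L = 0.0210 × 3.828×10²⁶ = 8.04×10²⁴ W.
From T_eq⁴ = L(1−A)/(16πσd²): d = √[L(1−A)/(16πσT_eq⁴)].
d = √[8.04×10²⁴ × 0.66 / (16π × 5.67×10⁻⁸ × (212)⁴)] = 3.04×10¹⁰ m = 0.203 AU.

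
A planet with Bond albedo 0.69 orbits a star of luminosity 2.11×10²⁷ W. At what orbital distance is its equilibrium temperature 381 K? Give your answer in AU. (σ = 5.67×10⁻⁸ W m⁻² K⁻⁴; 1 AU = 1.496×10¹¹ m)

From T_eq⁴ = L(1−A)/(16πσd²): d = √[L(1−A)/(16πσT_eq⁴)].
d = √[2.11×10²⁷ × 0.31 / (16π × 5.67×10⁻⁸ × (381)⁴)] = 1.04×10¹¹ m = 0.698 AU.

d ≈ 0.698 AU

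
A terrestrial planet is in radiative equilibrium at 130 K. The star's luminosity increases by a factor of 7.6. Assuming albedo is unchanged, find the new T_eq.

T_eq ≈ 216 K

T_eq ∝ L^(1/4) · d^(−1/2).
T′ = 130 × 7.6^(1/4) = 216 K.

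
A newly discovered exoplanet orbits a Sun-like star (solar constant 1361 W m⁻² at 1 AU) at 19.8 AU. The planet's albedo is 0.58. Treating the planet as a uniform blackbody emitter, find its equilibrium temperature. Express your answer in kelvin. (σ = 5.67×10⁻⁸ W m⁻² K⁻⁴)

Flux at 19.8 AU: S = 1361/19.8² = 3.47 W m⁻².
Energy balance: absorbed = emitted ⇒ πR²·S(1−A) = 4πR²·σT_eq⁴, so T_eq⁴ = S(1−A)/(4σ).
T_eq = [3.47 × 0.42 / (4 × 5.67×10⁻⁸)]^(1/4) = (6.43×10⁶)^(1/4) = 50.4 K.

T_eq ≈ 50.4 K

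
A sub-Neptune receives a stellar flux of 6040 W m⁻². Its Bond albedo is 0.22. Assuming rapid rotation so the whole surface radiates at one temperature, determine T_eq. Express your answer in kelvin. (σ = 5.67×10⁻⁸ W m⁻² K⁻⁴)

T_eq ≈ 380 K

Energy balance: absorbed = emitted ⇒ πR²·S(1−A) = 4πR²·σT_eq⁴, so T_eq⁴ = S(1−A)/(4σ).
T_eq = [6040 × 0.78 / (4 × 5.67×10⁻⁸)]^(1/4) = (2.08×10¹⁰)^(1/4) = 380 K.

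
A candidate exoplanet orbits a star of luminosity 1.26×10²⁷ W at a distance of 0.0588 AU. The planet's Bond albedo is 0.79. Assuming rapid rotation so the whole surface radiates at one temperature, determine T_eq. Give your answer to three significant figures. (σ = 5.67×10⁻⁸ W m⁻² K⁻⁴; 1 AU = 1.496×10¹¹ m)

d = 0.0588 AU = 8.80×10⁹ m.
Flux: S = L/(4πd²) = 1.26×10²⁷/(4π×(8.80×10⁹)²) = 1.30×10⁶ W m⁻².
Energy balance: absorbed = emitted ⇒ πR²·S(1−A) = 4πR²·σT_eq⁴, so T_eq⁴ = S(1−A)/(4σ).
T_eq = [1.30×10⁶ × 0.21 / (4 × 5.67×10⁻⁸)]^(1/4) = (1.20×10¹²)^(1/4) = 1050 K.

T_eq ≈ 1050 K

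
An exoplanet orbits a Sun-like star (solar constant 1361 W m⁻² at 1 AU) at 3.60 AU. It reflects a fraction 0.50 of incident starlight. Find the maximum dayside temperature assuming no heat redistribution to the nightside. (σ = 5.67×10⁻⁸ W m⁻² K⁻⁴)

T_ss ≈ 174 K

Flux at 3.60 AU: S = 1361/3.60² = 105 W m⁻².
With no redistribution each surface element balances locally: S(1−A) = σT⁴.
T = [105 × 0.50 / 5.67×10⁻⁸]^(1/4) = (9.26×10⁸)^(1/4) = 174 K.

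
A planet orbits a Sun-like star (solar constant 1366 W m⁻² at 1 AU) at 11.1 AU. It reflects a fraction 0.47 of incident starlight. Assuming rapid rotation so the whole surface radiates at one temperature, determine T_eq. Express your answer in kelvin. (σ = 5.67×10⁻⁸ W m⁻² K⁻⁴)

Flux at 11.1 AU: S = 1366/11.1² = 11.1 W m⁻².
Energy balance: absorbed = emitted ⇒ πR²·S(1−A) = 4πR²·σT_eq⁴, so T_eq⁴ = S(1−A)/(4σ).
T_eq = [11.1 × 0.53 / (4 × 5.67×10⁻⁸)]^(1/4) = (2.59×10⁷)^(1/4) = 71.3 K.

T_eq ≈ 71.3 K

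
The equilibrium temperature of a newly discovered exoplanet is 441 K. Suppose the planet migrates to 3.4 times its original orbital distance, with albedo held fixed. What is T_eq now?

T_eq ∝ L^(1/4) · d^(−1/2).
T′ = 441 / 3.4^(1/2) = 239 K.

T_eq ≈ 239 K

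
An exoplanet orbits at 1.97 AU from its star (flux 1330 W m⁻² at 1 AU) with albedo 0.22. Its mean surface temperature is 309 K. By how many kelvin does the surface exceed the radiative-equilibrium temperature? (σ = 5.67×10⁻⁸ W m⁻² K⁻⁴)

S = 1330/1.97² = 342.7 W m⁻².
T_eq = [S(1−A)/(4σ)]^(1/4) = [342.7×0.78/(4×5.67×10⁻⁸)]^(1/4) = 185.3 K.
ΔT = T_surf − T_eq = 309 − 185.3.

ΔT ≈ 123.7 K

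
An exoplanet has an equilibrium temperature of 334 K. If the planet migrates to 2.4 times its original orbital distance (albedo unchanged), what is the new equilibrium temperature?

T_eq ≈ 216 K

T_eq ∝ L^(1/4) · d^(−1/2).
T′ = 334 / 2.4^(1/2) = 216 K.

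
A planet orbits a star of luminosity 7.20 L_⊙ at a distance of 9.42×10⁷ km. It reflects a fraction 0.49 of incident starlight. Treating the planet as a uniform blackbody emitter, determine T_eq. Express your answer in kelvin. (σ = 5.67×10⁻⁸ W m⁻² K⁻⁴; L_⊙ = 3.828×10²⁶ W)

d = 9.42×10⁷ km = 9.42×10¹⁰ m.
L = 7.20 × 3.828×10²⁶ = 2.76×10²⁷ W.
Flux: S = L/(4πd²) = 2.76×10²⁷/(4π×(9.42×10¹⁰)²) = 2.47×10⁴ W m⁻².
Energy balance: absorbed = emitted ⇒ πR²·S(1−A) = 4πR²·σT_eq⁴, so T_eq⁴ = S(1−A)/(4σ).
T_eq = [2.47×10⁴ × 0.51 / (4 × 5.67×10⁻⁸)]^(1/4) = (5.56×10¹⁰)^(1/4) = 486 K.

T_eq ≈ 486 K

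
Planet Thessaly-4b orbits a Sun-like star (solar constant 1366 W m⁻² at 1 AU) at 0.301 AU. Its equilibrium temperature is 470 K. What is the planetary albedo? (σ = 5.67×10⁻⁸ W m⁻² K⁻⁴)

Flux at 0.301 AU: S = 1366/0.301² = 1.51×10⁴ W m⁻².
From T_eq⁴ = S(1−A)/(4σ): 1−A = 4σT_eq⁴/S.
1−A = 4 × 5.67×10⁻⁸ × (470)⁴ / 1.51×10⁴ = 0.734.

A ≈ 0.27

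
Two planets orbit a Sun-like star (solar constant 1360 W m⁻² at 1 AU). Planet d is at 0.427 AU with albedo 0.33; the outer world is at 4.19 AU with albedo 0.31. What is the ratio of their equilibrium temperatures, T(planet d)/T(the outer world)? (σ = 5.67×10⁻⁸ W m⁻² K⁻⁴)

T₁/T₂ ≈ 3.110

T_eq = [S₀(1−A)/(4σd²)]^(1/4), so T ∝ (1−A)^(1/4) / √d.
T₁ = [1360×0.67/(4×5.67×10⁻⁸×0.427²)]^(1/4) = 385.28 K.
T₂ = [1360×0.69/(4×5.67×10⁻⁸×4.19²)]^(1/4) = 123.90 K.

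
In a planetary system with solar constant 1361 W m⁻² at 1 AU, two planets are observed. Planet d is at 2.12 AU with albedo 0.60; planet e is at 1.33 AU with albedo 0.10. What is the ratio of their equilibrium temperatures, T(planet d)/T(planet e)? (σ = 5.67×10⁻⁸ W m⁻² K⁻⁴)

T₁/T₂ ≈ 0.647

T_eq = [S₀(1−A)/(4σd²)]^(1/4), so T ∝ (1−A)^(1/4) / √d.
T₁ = [1361×0.40/(4×5.67×10⁻⁸×2.12²)]^(1/4) = 152.02 K.
T₂ = [1361×0.90/(4×5.67×10⁻⁸×1.33²)]^(1/4) = 235.07 K.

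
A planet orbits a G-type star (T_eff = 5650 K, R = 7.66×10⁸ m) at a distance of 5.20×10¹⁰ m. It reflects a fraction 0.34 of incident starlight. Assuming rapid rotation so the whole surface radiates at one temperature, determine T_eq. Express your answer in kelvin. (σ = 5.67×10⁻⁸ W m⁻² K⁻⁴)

T_eq ≈ 437 K

L = 4πR_⋆²σT_⋆⁴ = 4π(7.66×10⁸)² × 5.67×10⁻⁸ × (5650)⁴ = 4.26×10²⁶ W.
S = L/(4πd²) = 1.25×10⁴ W m⁻².
Energy balance: absorbed = emitted ⇒ πR²·S(1−A) = 4πR²·σT_eq⁴, so T_eq⁴ = S(1−A)/(4σ).
T_eq = [1.25×10⁴ × 0.66 / (4 × 5.67×10⁻⁸)]^(1/4) = (3.65×10¹⁰)^(1/4) = 437 K.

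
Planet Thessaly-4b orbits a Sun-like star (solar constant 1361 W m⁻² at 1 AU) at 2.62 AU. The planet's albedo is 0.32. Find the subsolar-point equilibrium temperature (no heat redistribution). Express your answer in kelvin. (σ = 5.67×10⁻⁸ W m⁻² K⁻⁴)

Flux at 2.62 AU: S = 1361/2.62² = 198 W m⁻².
At the subsolar point the surface absorbs S(1−A) and emits σT⁴ per unit area — no factor of 4, since only the local patch is in balance.
T = [198 × 0.68 / 5.67×10⁻⁸]^(1/4) = (2.38×10⁹)^(1/4) = 221 K.

T_ss ≈ 221 K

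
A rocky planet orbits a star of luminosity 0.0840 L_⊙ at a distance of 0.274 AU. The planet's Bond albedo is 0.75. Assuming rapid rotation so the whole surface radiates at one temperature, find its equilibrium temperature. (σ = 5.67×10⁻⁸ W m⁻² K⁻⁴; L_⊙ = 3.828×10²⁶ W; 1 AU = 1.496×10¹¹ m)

d = 0.274 AU = 4.10×10¹⁰ m.
L = 0.0840 × 3.828×10²⁶ = 3.22×10²⁵ W.
Flux: S = L/(4πd²) = 3.22×10²⁵/(4π×(4.10×10¹⁰)²) = 1520 W m⁻².
Energy balance: absorbed = emitted ⇒ πR²·S(1−A) = 4πR²·σT_eq⁴, so T_eq⁴ = S(1−A)/(4σ).
T_eq = [1520 × 0.25 / (4 × 5.67×10⁻⁸)]^(1/4) = (1.68×10⁹)^(1/4) = 202 K.

T_eq ≈ 202 K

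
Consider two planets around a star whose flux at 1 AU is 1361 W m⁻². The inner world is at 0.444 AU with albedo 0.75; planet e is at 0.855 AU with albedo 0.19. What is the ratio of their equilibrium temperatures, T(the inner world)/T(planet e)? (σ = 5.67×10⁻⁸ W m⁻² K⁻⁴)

T_eq = [S₀(1−A)/(4σd²)]^(1/4), so T ∝ (1−A)^(1/4) / √d.
T₁ = [1361×0.25/(4×5.67×10⁻⁸×0.444²)]^(1/4) = 295.36 K.
T₂ = [1361×0.81/(4×5.67×10⁻⁸×0.855²)]^(1/4) = 285.56 K.

T₁/T₂ ≈ 1.034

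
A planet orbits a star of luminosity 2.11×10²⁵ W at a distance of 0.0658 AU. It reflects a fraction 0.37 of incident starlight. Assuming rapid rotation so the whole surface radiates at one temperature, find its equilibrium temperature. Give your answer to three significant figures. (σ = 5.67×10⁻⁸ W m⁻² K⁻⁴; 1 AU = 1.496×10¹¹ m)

T_eq ≈ 468 K

d = 0.0658 AU = 9.84×10⁹ m.
Flux: S = L/(4πd²) = 2.11×10²⁵/(4π×(9.84×10⁹)²) = 1.73×10⁴ W m⁻².
Energy balance: absorbed = emitted ⇒ πR²·S(1−A) = 4πR²·σT_eq⁴, so T_eq⁴ = S(1−A)/(4σ).
T_eq = [1.73×10⁴ × 0.63 / (4 × 5.67×10⁻⁸)]^(1/4) = (4.81×10¹⁰)^(1/4) = 468 K.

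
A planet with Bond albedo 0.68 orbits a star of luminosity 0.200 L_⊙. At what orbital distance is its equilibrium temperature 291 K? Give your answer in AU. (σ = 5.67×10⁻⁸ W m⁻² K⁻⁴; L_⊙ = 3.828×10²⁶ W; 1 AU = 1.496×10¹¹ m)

L = 0.200 × 3.828×10²⁶ = 7.66×10²⁵ W.
From T_eq⁴ = L(1−A)/(16πσd²): d = √[L(1−A)/(16πσT_eq⁴)].
d = √[7.66×10²⁵ × 0.32 / (16π × 5.67×10⁻⁸ × (291)⁴)] = 3.46×10¹⁰ m = 0.231 AU.

d ≈ 0.231 AU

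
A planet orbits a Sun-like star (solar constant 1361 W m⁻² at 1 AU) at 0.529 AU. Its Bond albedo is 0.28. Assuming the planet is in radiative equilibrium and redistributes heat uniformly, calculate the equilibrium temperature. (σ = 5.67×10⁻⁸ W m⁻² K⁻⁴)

T_eq ≈ 352 K

Flux at 0.529 AU: S = 1361/0.529² = 4860 W m⁻².
Energy balance: absorbed = emitted ⇒ πR²·S(1−A) = 4πR²·σT_eq⁴, so T_eq⁴ = S(1−A)/(4σ).
T_eq = [4860 × 0.72 / (4 × 5.67×10⁻⁸)]^(1/4) = (1.54×10¹⁰)^(1/4) = 352 K.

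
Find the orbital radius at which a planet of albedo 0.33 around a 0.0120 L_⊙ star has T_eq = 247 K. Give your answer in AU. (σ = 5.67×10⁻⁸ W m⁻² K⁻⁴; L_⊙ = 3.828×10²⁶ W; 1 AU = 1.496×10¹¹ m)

L = 0.0120 × 3.828×10²⁶ = 4.59×10²⁴ W.
From T_eq⁴ = L(1−A)/(16πσd²): d = √[L(1−A)/(16πσT_eq⁴)].
d = √[4.59×10²⁴ × 0.67 / (16π × 5.67×10⁻⁸ × (247)⁴)] = 1.70×10¹⁰ m = 0.114 AU.

d ≈ 0.114 AU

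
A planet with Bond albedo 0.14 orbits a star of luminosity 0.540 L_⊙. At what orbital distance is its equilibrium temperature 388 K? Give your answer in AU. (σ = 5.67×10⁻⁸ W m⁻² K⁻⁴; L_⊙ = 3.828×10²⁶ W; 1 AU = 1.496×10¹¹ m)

L = 0.540 × 3.828×10²⁶ = 2.07×10²⁶ W.
From T_eq⁴ = L(1−A)/(16πσd²): d = √[L(1−A)/(16πσT_eq⁴)].
d = √[2.07×10²⁶ × 0.86 / (16π × 5.67×10⁻⁸ × (388)⁴)] = 5.25×10¹⁰ m = 0.351 AU.

d ≈ 0.351 AU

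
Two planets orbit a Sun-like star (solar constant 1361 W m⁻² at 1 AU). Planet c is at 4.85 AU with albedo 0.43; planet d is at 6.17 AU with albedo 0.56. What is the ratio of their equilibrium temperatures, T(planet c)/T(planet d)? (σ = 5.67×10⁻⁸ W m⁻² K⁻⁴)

T_eq = [S₀(1−A)/(4σd²)]^(1/4), so T ∝ (1−A)^(1/4) / √d.
T₁ = [1361×0.57/(4×5.67×10⁻⁸×4.85²)]^(1/4) = 109.81 K.
T₂ = [1361×0.44/(4×5.67×10⁻⁸×6.17²)]^(1/4) = 91.26 K.

T₁/T₂ ≈ 1.203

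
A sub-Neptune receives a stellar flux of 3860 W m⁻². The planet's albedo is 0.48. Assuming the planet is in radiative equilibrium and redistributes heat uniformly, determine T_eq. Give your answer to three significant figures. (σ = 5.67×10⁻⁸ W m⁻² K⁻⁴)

Energy balance: absorbed = emitted ⇒ πR²·S(1−A) = 4πR²·σT_eq⁴, so T_eq⁴ = S(1−A)/(4σ).
T_eq = [3860 × 0.52 / (4 × 5.67×10⁻⁸)]^(1/4) = (8.85×10⁹)^(1/4) = 307 K.

T_eq ≈ 307 K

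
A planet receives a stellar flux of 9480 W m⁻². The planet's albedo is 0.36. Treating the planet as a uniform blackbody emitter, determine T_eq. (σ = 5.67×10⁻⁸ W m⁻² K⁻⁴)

T_eq ≈ 404 K

Energy balance: absorbed = emitted ⇒ πR²·S(1−A) = 4πR²·σT_eq⁴, so T_eq⁴ = S(1−A)/(4σ).
T_eq = [9480 × 0.64 / (4 × 5.67×10⁻⁸)]^(1/4) = (2.68×10¹⁰)^(1/4) = 404 K.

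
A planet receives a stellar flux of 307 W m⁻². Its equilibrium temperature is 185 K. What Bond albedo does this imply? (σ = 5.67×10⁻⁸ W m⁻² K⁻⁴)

A ≈ 0.13

From T_eq⁴ = S(1−A)/(4σ): 1−A = 4σT_eq⁴/S.
1−A = 4 × 5.67×10⁻⁸ × (185)⁴ / 307 = 0.865.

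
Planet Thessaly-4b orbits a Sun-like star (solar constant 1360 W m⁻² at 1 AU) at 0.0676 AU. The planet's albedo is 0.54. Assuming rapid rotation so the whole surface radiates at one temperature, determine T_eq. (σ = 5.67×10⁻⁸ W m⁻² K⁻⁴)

T_eq ≈ 881 K

Flux at 0.0676 AU: S = 1360/0.0676² = 2.98×10⁵ W m⁻².
Energy balance: absorbed = emitted ⇒ πR²·S(1−A) = 4πR²·σT_eq⁴, so T_eq⁴ = S(1−A)/(4σ).
T_eq = [2.98×10⁵ × 0.46 / (4 × 5.67×10⁻⁸)]^(1/4) = (6.04×10¹¹)^(1/4) = 881 K.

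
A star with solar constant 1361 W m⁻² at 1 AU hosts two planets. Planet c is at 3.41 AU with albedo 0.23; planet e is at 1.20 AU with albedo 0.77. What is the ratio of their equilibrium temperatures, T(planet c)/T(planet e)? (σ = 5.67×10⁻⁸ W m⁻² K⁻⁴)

T₁/T₂ ≈ 0.802

T_eq = [S₀(1−A)/(4σd²)]^(1/4), so T ∝ (1−A)^(1/4) / √d.
T₁ = [1361×0.77/(4×5.67×10⁻⁸×3.41²)]^(1/4) = 141.19 K.
T₂ = [1361×0.23/(4×5.67×10⁻⁸×1.20²)]^(1/4) = 175.95 K.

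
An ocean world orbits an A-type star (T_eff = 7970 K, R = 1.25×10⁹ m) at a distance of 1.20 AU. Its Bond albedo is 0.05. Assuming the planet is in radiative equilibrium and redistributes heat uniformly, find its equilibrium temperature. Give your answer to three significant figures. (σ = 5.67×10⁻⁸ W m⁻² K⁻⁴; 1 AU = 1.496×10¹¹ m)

T_eq ≈ 464 K

d = 1.20 AU = 1.80×10¹¹ m.
L = 4πR_⋆²σT_⋆⁴ = 4π(1.25×10⁹)² × 5.67×10⁻⁸ × (7970)⁴ = 4.49×10²⁷ W.
S = L/(4πd²) = 1.11×10⁴ W m⁻².
Energy balance: absorbed = emitted ⇒ πR²·S(1−A) = 4πR²·σT_eq⁴, so T_eq⁴ = S(1−A)/(4σ).
T_eq = [1.11×10⁴ × 0.95 / (4 × 5.67×10⁻⁸)]^(1/4) = (4.65×10¹⁰)^(1/4) = 464 K.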